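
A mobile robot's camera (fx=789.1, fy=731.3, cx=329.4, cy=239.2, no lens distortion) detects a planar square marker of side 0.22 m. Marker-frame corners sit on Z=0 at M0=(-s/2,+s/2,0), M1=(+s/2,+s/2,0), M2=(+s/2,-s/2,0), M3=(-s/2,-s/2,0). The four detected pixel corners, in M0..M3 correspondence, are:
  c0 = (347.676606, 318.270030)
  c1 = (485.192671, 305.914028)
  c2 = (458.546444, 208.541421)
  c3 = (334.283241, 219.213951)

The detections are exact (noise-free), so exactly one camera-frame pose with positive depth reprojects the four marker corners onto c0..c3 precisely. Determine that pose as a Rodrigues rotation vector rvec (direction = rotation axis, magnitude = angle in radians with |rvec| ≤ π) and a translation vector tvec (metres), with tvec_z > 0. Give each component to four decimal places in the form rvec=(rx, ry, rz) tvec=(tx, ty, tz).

Intrinsics K: fx=789.1, fy=731.3, cx=329.4, cy=239.2
Marker side s = 0.22 m; corners in marker frame (Z=0):
  M0 = (-0.1100, +0.1100, 0)
  M1 = (+0.1100, +0.1100, 0)
  M2 = (+0.1100, -0.1100, 0)
  M3 = (-0.1100, -0.1100, 0)
Detected image corners:
  c0 = (347.676606, 318.270030) px
  c1 = (485.192671, 305.914028) px
  c2 = (458.546444, 208.541421) px
  c3 = (334.283241, 219.213951) px
Planar DLT: solve 8×8 A·h = b for H (H[2,2]=1):
  H  [+602.98101 -97.43772 +406.08344]
  H  [-45.95320 +324.43686 +260.46440]
  H  [+0.02353 -0.46384 +1.00000]
B = K⁻¹H; ‖b₁‖=0.757970, ‖b₂‖=0.757970; λ = 2/(‖b₁‖+‖b₂‖) = 1.319314, sign → tz>0 ⇒ λ=+1.319314
r₁ = λ·B[:,0] = (+0.99518,-0.09306,+0.03105); r₂ = λ·B[:,1] = (+0.09254,+0.78547,-0.61195)
r₃ = r₁×r₂ = (+0.03256,+0.61187,+0.79029); SVD([r₁ r₂ r₃]) → R = UVᵀ:
  R  [+0.99518 +0.09254 +0.03256]
  R  [-0.09306 +0.78547 +0.61187]
  R  [+0.03105 -0.61195 +0.79029]
t = (+0.12821, +0.03836, +1.31931) m
tr R = 2.570932; θ = arccos((tr R − 1)/2) = 0.667347 rad = 38.236°
axis k = ((R−Rᵀ)₃₂, (R−Rᵀ)₁₃, (R−Rᵀ)₂₁) / (2 sinθ) = (-0.988694, +0.001220, -0.149942)
rvec = θ·k = (-0.659802, +0.000814, -0.100063)

rvec=(-0.6598, 0.0008, -0.1001) tvec=(0.1282, 0.0384, 1.3193)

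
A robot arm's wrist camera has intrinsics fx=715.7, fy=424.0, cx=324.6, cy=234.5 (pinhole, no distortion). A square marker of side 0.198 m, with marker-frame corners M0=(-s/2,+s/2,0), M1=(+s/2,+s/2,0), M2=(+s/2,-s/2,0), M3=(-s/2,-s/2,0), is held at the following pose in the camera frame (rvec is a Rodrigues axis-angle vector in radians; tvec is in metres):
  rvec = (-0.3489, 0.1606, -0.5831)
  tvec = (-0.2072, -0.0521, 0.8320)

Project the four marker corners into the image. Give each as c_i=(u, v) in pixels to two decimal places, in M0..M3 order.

c0=(111.58, 277.27) c1=(256.63, 217.96) c2=(178.63, 143.65) c3=(46.50, 198.89)

Intrinsics K: fx=715.7, fy=424.0, cx=324.6, cy=234.5
Marker side s = 0.198 m; corners in marker frame (Z=0):
  M0 = (-0.0990, +0.0990, 0)
  M1 = (+0.0990, +0.0990, 0)
  M2 = (+0.0990, -0.0990, 0)
  M3 = (-0.0990, -0.0990, 0)
rvec = (-0.3489, 0.1606, -0.5831), |rvec| = θ = 0.69823 rad = 40.006°
Rodrigues: sinθ=0.64287, 1−cosθ=0.23402; R = I + sinθ·[k]× + (1−cosθ)·[k]×²:
    [+0.82441 +0.50997 +0.24552]
    [-0.56376 +0.77836 +0.27628]
    [-0.05021 -0.36618 +0.92919]
t = (-0.2072, -0.0521, 0.8320) m
M0: Pc = R·M0+t = (-0.23833, +0.08077, +0.80072); u = 715.7·(-0.23833)/0.80072 + 324.6 = 111.5751, v = 424.0·(+0.08077)/0.80072 + 234.5 = 277.2696
M1: Pc = R·M1+t = (-0.07510, -0.03085, +0.79078); u = 715.7·(-0.07510)/0.79078 + 324.6 = 256.6331, v = 424.0·(-0.03085)/0.79078 + 234.5 = 217.9564
M2: Pc = R·M2+t = (-0.17607, -0.18497, +0.86328); u = 715.7·(-0.17607)/0.86328 + 324.6 = 178.6301, v = 424.0·(-0.18497)/0.86328 + 234.5 = 143.6523
M3: Pc = R·M3+t = (-0.33930, -0.07335, +0.87322); u = 715.7·(-0.33930)/0.87322 + 324.6 = 46.5045, v = 424.0·(-0.07335)/0.87322 + 234.5 = 198.8865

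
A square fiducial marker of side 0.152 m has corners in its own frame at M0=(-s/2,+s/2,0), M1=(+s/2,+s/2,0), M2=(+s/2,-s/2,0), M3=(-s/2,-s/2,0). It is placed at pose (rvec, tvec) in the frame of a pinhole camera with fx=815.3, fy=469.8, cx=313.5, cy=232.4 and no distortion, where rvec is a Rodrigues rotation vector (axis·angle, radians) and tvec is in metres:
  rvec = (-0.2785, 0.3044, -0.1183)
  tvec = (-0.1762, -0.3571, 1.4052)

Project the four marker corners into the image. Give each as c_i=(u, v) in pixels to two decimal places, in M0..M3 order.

c0=(172.64, 141.21) c1=(254.46, 130.17) c2=(249.86, 84.84) c3=(170.65, 96.88)

Intrinsics K: fx=815.3, fy=469.8, cx=313.5, cy=232.4
Marker side s = 0.152 m; corners in marker frame (Z=0):
  M0 = (-0.0760, +0.0760, 0)
  M1 = (+0.0760, +0.0760, 0)
  M2 = (+0.0760, -0.0760, 0)
  M3 = (-0.0760, -0.0760, 0)
rvec = (-0.2785, 0.3044, -0.1183), |rvec| = θ = 0.42920 rad = 24.592°
Rodrigues: sinθ=0.41615, 1−cosθ=0.09070; R = I + sinθ·[k]× + (1−cosθ)·[k]×²:
    [+0.94749 +0.07296 +0.31136]
    [-0.15644 +0.95492 +0.25230]
    [-0.27892 -0.28776 +0.91619]
t = (-0.1762, -0.3571, 1.4052) m
M0: Pc = R·M0+t = (-0.24266, -0.27264, +1.40453); u = 815.3·(-0.24266)/1.40453 + 313.5 = 172.6385, v = 469.8·(-0.27264)/1.40453 + 232.4 = 141.2059
M1: Pc = R·M1+t = (-0.09865, -0.29642, +1.36213); u = 815.3·(-0.09865)/1.36213 + 313.5 = 254.4557, v = 469.8·(-0.29642)/1.36213 + 232.4 = 130.1661
M2: Pc = R·M2+t = (-0.10974, -0.44156, +1.40587); u = 815.3·(-0.10974)/1.40587 + 313.5 = 249.8614, v = 469.8·(-0.44156)/1.40587 + 232.4 = 84.8428
M3: Pc = R·M3+t = (-0.25375, -0.41778, +1.44827); u = 815.3·(-0.25375)/1.44827 + 313.5 = 170.6496, v = 469.8·(-0.41778)/1.44827 + 232.4 = 96.8759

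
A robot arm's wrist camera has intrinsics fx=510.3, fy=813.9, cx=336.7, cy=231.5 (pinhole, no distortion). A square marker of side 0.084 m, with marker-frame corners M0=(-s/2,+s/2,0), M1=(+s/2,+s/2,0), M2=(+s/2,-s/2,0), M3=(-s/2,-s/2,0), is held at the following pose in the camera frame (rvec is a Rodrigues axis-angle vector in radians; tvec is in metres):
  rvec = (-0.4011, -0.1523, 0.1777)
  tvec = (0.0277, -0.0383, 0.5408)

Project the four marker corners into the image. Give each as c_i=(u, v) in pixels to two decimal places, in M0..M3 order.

Intrinsics K: fx=510.3, fy=813.9, cx=336.7, cy=231.5
Marker side s = 0.084 m; corners in marker frame (Z=0):
  M0 = (-0.0420, +0.0420, 0)
  M1 = (+0.0420, +0.0420, 0)
  M2 = (+0.0420, -0.0420, 0)
  M3 = (-0.0420, -0.0420, 0)
rvec = (-0.4011, -0.1523, 0.1777), |rvec| = θ = 0.46439 rad = 26.607°
Rodrigues: sinθ=0.44787, 1−cosθ=0.10590; R = I + sinθ·[k]× + (1−cosθ)·[k]×²:
    [+0.97310 -0.14138 -0.18189]
    [+0.20138 +0.90549 +0.37355]
    [+0.11188 -0.40013 +0.90960]
t = (0.0277, -0.0383, 0.5408) m
M0: Pc = R·M0+t = (-0.01911, -0.00873, +0.51930); u = 510.3·(-0.01911)/0.51930 + 336.7 = 317.9226, v = 813.9·(-0.00873)/0.51930 + 231.5 = 217.8213
M1: Pc = R·M1+t = (+0.06263, +0.00819, +0.52869); u = 510.3·(+0.06263)/0.52869 + 336.7 = 397.1532, v = 813.9·(+0.00819)/0.52869 + 231.5 = 244.1058
M2: Pc = R·M2+t = (+0.07451, -0.06787, +0.56230); u = 510.3·(+0.07451)/0.56230 + 336.7 = 404.3175, v = 813.9·(-0.06787)/0.56230 + 231.5 = 133.2589
M3: Pc = R·M3+t = (-0.00723, -0.08479, +0.55291); u = 510.3·(-0.00723)/0.55291 + 336.7 = 330.0251, v = 813.9·(-0.08479)/0.55291 + 231.5 = 106.6880

c0=(317.92, 217.82) c1=(397.15, 244.11) c2=(404.32, 133.26) c3=(330.03, 106.69)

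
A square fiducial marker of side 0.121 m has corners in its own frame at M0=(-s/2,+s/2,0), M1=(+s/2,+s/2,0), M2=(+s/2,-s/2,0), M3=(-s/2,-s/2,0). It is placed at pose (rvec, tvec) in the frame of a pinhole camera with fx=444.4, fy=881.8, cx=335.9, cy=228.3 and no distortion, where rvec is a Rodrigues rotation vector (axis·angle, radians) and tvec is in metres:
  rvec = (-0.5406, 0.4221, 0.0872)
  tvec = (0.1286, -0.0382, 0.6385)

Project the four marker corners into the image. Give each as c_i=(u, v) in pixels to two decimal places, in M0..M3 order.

c0=(379.34, 249.64) c1=(466.83, 246.13) c2=(470.88, 102.41) c3=(390.44, 115.97)

Intrinsics K: fx=444.4, fy=881.8, cx=335.9, cy=228.3
Marker side s = 0.121 m; corners in marker frame (Z=0):
  M0 = (-0.0605, +0.0605, 0)
  M1 = (+0.0605, +0.0605, 0)
  M2 = (+0.0605, -0.0605, 0)
  M3 = (-0.0605, -0.0605, 0)
rvec = (-0.5406, 0.4221, 0.0872), |rvec| = θ = 0.69139 rad = 39.614°
Rodrigues: sinθ=0.63761, 1−cosθ=0.22964; R = I + sinθ·[k]× + (1−cosθ)·[k]×²:
    [+0.91076 -0.19004 +0.36662]
    [-0.02920 +0.85595 +0.51623]
    [-0.41191 -0.48087 +0.77401]
t = (0.1286, -0.0382, 0.6385) m
M0: Pc = R·M0+t = (+0.06200, +0.01535, +0.63433); u = 444.4·(+0.06200)/0.63433 + 335.9 = 379.3376, v = 881.8·(+0.01535)/0.63433 + 228.3 = 249.6412
M1: Pc = R·M1+t = (+0.17220, +0.01182, +0.58449); u = 444.4·(+0.17220)/0.58449 + 335.9 = 466.8306, v = 881.8·(+0.01182)/0.58449 + 228.3 = 246.1299
M2: Pc = R·M2+t = (+0.19520, -0.09175, +0.64267); u = 444.4·(+0.19520)/0.64267 + 335.9 = 470.8771, v = 881.8·(-0.09175)/0.64267 + 228.3 = 102.4086
M3: Pc = R·M3+t = (+0.08500, -0.08822, +0.69251); u = 444.4·(+0.08500)/0.69251 + 335.9 = 390.4441, v = 881.8·(-0.08822)/0.69251 + 228.3 = 115.9687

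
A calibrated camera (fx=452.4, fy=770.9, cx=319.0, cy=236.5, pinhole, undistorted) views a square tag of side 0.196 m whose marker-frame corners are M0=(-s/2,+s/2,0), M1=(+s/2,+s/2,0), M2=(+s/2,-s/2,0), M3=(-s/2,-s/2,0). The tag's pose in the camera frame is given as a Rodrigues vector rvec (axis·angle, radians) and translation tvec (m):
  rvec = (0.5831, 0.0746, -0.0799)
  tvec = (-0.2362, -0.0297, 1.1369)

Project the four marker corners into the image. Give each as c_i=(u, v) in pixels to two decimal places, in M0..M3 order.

Intrinsics K: fx=452.4, fy=770.9, cx=319.0, cy=236.5
Marker side s = 0.196 m; corners in marker frame (Z=0):
  M0 = (-0.0980, +0.0980, 0)
  M1 = (+0.0980, +0.0980, 0)
  M2 = (+0.0980, -0.0980, 0)
  M3 = (-0.0980, -0.0980, 0)
rvec = (0.5831, 0.0746, -0.0799), |rvec| = θ = 0.59326 rad = 33.991°
Rodrigues: sinθ=0.55907, 1−cosθ=0.17088; R = I + sinθ·[k]× + (1−cosθ)·[k]×²:
    [+0.99420 +0.09641 +0.04768]
    [-0.05418 +0.83183 -0.55239]
    [-0.09292 +0.54660 +0.83222]
t = (-0.2362, -0.0297, 1.1369) m
M0: Pc = R·M0+t = (-0.32418, +0.05713, +1.19957); u = 452.4·(-0.32418)/1.19957 + 319.0 = 196.7395, v = 770.9·(+0.05713)/1.19957 + 236.5 = 273.2131
M1: Pc = R·M1+t = (-0.12932, +0.04651, +1.18136); u = 452.4·(-0.12932)/1.18136 + 319.0 = 269.4771, v = 770.9·(+0.04651)/1.18136 + 236.5 = 266.8500
M2: Pc = R·M2+t = (-0.14822, -0.11653, +1.07423); u = 452.4·(-0.14822)/1.07423 + 319.0 = 256.5798, v = 770.9·(-0.11653)/1.07423 + 236.5 = 152.8757
M3: Pc = R·M3+t = (-0.34308, -0.10591, +1.09244); u = 452.4·(-0.34308)/1.09244 + 319.0 = 176.9240, v = 770.9·(-0.10591)/1.09244 + 236.5 = 161.7629

c0=(196.74, 273.21) c1=(269.48, 266.85) c2=(256.58, 152.88) c3=(176.92, 161.76)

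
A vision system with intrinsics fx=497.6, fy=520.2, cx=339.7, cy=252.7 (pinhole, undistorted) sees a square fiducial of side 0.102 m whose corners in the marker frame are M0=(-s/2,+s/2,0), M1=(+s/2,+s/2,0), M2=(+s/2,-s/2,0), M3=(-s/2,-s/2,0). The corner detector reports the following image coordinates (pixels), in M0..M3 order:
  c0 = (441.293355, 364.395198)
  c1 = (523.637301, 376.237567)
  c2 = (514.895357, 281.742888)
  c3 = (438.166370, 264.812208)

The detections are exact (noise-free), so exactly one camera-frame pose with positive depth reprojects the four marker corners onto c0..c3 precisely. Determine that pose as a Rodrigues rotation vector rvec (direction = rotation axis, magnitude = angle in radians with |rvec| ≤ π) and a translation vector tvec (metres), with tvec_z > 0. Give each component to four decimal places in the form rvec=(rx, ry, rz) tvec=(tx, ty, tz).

rvec=(-0.3893, -0.3737, 0.1244) tvec=(0.1505, 0.0689, 0.5312)

Intrinsics K: fx=497.6, fy=520.2, cx=339.7, cy=252.7
Marker side s = 0.102 m; corners in marker frame (Z=0):
  M0 = (-0.0510, +0.0510, 0)
  M1 = (+0.0510, +0.0510, 0)
  M2 = (+0.0510, -0.0510, 0)
  M3 = (-0.0510, -0.0510, 0)
Detected image corners:
  c0 = (441.293355, 364.395198) px
  c1 = (523.637301, 376.237567) px
  c2 = (514.895357, 281.742888) px
  c3 = (438.166370, 264.812208) px
Planar DLT: solve 8×8 A·h = b for H (H[2,2]=1):
  H  [+1077.74015 -295.12278 +480.65106]
  H  [+342.65168 +712.87397 +320.19796]
  H  [+0.62358 -0.73865 +1.00000]
B = K⁻¹H; ‖b₁‖=1.882451, ‖b₂‖=1.882451; λ = 2/(‖b₁‖+‖b₂‖) = 0.531222, sign → tz>0 ⇒ λ=+0.531222
r₁ = λ·B[:,0] = (+0.92442,+0.18899,+0.33126); r₂ = λ·B[:,1] = (-0.04719,+0.91859,-0.39239)
r₃ = r₁×r₂ = (-0.37845,+0.34709,+0.85808); SVD([r₁ r₂ r₃]) → R = UVᵀ:
  R  [+0.92442 -0.04719 -0.37845]
  R  [+0.18899 +0.91859 +0.34709]
  R  [+0.33126 -0.39239 +0.85808]
t = (+0.15047, +0.06893, +0.53122) m
tr R = 2.701086; θ = arccos((tr R − 1)/2) = 0.553780 rad = 31.729°
axis k = ((R−Rᵀ)₃₂, (R−Rᵀ)₁₃, (R−Rᵀ)₂₁) / (2 sinθ) = (-0.703053, -0.674754, +0.224551)
rvec = θ·k = (-0.389337, -0.373665, +0.124352)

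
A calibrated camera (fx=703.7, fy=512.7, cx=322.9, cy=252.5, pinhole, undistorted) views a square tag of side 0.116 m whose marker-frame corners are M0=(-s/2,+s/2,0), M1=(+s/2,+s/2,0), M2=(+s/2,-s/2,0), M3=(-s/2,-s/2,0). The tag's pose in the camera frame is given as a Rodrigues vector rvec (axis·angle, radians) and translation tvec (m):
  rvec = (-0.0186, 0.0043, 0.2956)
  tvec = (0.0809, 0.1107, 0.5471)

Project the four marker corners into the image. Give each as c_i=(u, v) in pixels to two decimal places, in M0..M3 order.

c0=(333.87, 392.55) c1=(476.99, 424.51) c2=(519.83, 320.01) c3=(377.18, 288.33)

Intrinsics K: fx=703.7, fy=512.7, cx=322.9, cy=252.5
Marker side s = 0.116 m; corners in marker frame (Z=0):
  M0 = (-0.0580, +0.0580, 0)
  M1 = (+0.0580, +0.0580, 0)
  M2 = (+0.0580, -0.0580, 0)
  M3 = (-0.0580, -0.0580, 0)
rvec = (-0.0186, 0.0043, 0.2956), |rvec| = θ = 0.29622 rad = 16.972°
Rodrigues: sinθ=0.29190, 1−cosθ=0.04355; R = I + sinθ·[k]× + (1−cosθ)·[k]×²:
    [+0.95662 -0.29134 +0.00151]
    [+0.29126 +0.95646 +0.01896]
    [-0.00697 -0.01770 +0.99982]
t = (0.0809, 0.1107, 0.5471) m
M0: Pc = R·M0+t = (+0.00852, +0.14928, +0.54648); u = 703.7·(+0.00852)/0.54648 + 322.9 = 333.8694, v = 512.7·(+0.14928)/0.54648 + 252.5 = 392.5546
M1: Pc = R·M1+t = (+0.11949, +0.18307, +0.54567); u = 703.7·(+0.11949)/0.54567 + 322.9 = 476.9908, v = 512.7·(+0.18307)/0.54567 + 252.5 = 424.5064
M2: Pc = R·M2+t = (+0.15328, +0.07212, +0.54772); u = 703.7·(+0.15328)/0.54772 + 322.9 = 519.8321, v = 512.7·(+0.07212)/0.54772 + 252.5 = 320.0070
M3: Pc = R·M3+t = (+0.04231, +0.03833, +0.54853); u = 703.7·(+0.04231)/0.54853 + 322.9 = 377.1833, v = 512.7·(+0.03833)/0.54853 + 252.5 = 288.3287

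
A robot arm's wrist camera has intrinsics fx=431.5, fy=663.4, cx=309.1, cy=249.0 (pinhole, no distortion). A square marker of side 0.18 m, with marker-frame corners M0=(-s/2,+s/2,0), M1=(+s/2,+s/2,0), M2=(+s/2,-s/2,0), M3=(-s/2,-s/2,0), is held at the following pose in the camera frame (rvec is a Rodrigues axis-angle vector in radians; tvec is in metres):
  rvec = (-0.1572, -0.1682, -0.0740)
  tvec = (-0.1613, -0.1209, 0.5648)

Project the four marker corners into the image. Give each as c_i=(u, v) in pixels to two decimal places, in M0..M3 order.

Intrinsics K: fx=431.5, fy=663.4, cx=309.1, cy=249.0
Marker side s = 0.18 m; corners in marker frame (Z=0):
  M0 = (-0.0900, +0.0900, 0)
  M1 = (+0.0900, +0.0900, 0)
  M2 = (+0.0900, -0.0900, 0)
  M3 = (-0.0900, -0.0900, 0)
rvec = (-0.1572, -0.1682, -0.0740), |rvec| = θ = 0.24182 rad = 13.856°
Rodrigues: sinθ=0.23947, 1−cosθ=0.02910; R = I + sinθ·[k]× + (1−cosθ)·[k]×²:
    [+0.98320 +0.08644 -0.16078]
    [-0.06012 +0.98498 +0.16187]
    [+0.17235 -0.14948 +0.97363]
t = (-0.1613, -0.1209, 0.5648) m
M0: Pc = R·M0+t = (-0.24201, -0.02684, +0.53584); u = 431.5·(-0.24201)/0.53584 + 309.1 = 114.2141, v = 663.4·(-0.02684)/0.53584 + 249.0 = 215.7695
M1: Pc = R·M1+t = (-0.06503, -0.03766, +0.56686); u = 431.5·(-0.06503)/0.56686 + 309.1 = 259.5962, v = 663.4·(-0.03766)/0.56686 + 249.0 = 204.9226
M2: Pc = R·M2+t = (-0.08059, -0.21496, +0.59376); u = 431.5·(-0.08059)/0.59376 + 309.1 = 250.5327, v = 663.4·(-0.21496)/0.59376 + 249.0 = 8.8308
M3: Pc = R·M3+t = (-0.25757, -0.20414, +0.56274); u = 431.5·(-0.25757)/0.56274 + 309.1 = 111.6021, v = 663.4·(-0.20414)/0.56274 + 249.0 = 8.3487

c0=(114.21, 215.77) c1=(259.60, 204.92) c2=(250.53, 8.83) c3=(111.60, 8.35)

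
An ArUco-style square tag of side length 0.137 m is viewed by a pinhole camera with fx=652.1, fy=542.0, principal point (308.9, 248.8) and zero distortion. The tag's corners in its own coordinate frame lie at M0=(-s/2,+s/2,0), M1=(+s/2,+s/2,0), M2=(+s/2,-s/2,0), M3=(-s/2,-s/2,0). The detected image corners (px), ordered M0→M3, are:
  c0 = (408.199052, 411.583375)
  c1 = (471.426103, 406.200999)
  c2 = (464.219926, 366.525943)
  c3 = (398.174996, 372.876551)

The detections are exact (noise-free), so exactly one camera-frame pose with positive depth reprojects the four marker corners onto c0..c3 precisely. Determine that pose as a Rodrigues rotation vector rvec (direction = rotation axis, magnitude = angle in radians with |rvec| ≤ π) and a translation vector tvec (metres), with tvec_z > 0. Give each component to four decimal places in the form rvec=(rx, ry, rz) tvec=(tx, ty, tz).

Intrinsics K: fx=652.1, fy=542.0, cx=308.9, cy=248.8
Marker side s = 0.137 m; corners in marker frame (Z=0):
  M0 = (-0.0685, +0.0685, 0)
  M1 = (+0.0685, +0.0685, 0)
  M2 = (+0.0685, -0.0685, 0)
  M3 = (-0.0685, -0.0685, 0)
Detected image corners:
  c0 = (408.199052, 411.583375) px
  c1 = (471.426103, 406.200999) px
  c2 = (464.219926, 366.525943) px
  c3 = (398.174996, 372.876551) px
Planar DLT: solve 8×8 A·h = b for H (H[2,2]=1):
  H  [+414.89906 +209.11413 +435.31601]
  H  [-93.38819 +416.66648 +389.77328]
  H  [-0.13010 +0.33556 +1.00000]
B = K⁻¹H; ‖b₁‖=0.718775, ‖b₂‖=0.718775; λ = 2/(‖b₁‖+‖b₂‖) = 1.391256, sign → tz>0 ⇒ λ=+1.391256
r₁ = λ·B[:,0] = (+0.97093,-0.15663,-0.18101); r₂ = λ·B[:,1] = (+0.22500,+0.85523,+0.46685)
r₃ = r₁×r₂ = (+0.08168,-0.49401,+0.86561); SVD([r₁ r₂ r₃]) → R = UVᵀ:
  R  [+0.97093 +0.22500 +0.08168]
  R  [-0.15663 +0.85523 -0.49401]
  R  [-0.18101 +0.46685 +0.86561]
t = (+0.26971, +0.36186, +1.39126) m
tr R = 2.691778; θ = arccos((tr R − 1)/2) = 0.562566 rad = 32.233°
axis k = ((R−Rᵀ)₃₂, (R−Rᵀ)₁₃, (R−Rᵀ)₂₁) / (2 sinθ) = (+0.900760, +0.246255, -0.357758)
rvec = θ·k = (+0.506737, +0.138535, -0.201262)

rvec=(0.5067, 0.1385, -0.2013) tvec=(0.2697, 0.3619, 1.3913)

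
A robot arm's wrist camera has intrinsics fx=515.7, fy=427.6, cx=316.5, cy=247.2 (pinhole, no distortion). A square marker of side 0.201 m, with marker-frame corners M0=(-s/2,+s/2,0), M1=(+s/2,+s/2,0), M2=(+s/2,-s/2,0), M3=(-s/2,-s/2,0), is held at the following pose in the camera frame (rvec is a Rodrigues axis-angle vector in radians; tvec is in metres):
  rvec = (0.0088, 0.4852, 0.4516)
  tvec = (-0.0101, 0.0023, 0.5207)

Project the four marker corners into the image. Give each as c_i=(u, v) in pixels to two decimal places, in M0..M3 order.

c0=(199.24, 284.67) c1=(345.29, 365.95) c2=(439.87, 204.85) c3=(272.41, 146.41)

Intrinsics K: fx=515.7, fy=427.6, cx=316.5, cy=247.2
Marker side s = 0.201 m; corners in marker frame (Z=0):
  M0 = (-0.1005, +0.1005, 0)
  M1 = (+0.1005, +0.1005, 0)
  M2 = (+0.1005, -0.1005, 0)
  M3 = (-0.1005, -0.1005, 0)
rvec = (0.0088, 0.4852, 0.4516), |rvec| = θ = 0.66290 rad = 37.981°
Rodrigues: sinθ=0.61541, 1−cosθ=0.21179; R = I + sinθ·[k]× + (1−cosθ)·[k]×²:
    [+0.78825 -0.41719 +0.45235]
    [+0.42130 +0.90167 +0.09743]
    [-0.44852 +0.11377 +0.88650]
t = (-0.0101, 0.0023, 0.5207) m
M0: Pc = R·M0+t = (-0.13125, +0.05058, +0.57721); u = 515.7·(-0.13125)/0.57721 + 316.5 = 199.2402, v = 427.6·(+0.05058)/0.57721 + 247.2 = 284.6677
M1: Pc = R·M1+t = (+0.02719, +0.13526, +0.48706); u = 515.7·(+0.02719)/0.48706 + 316.5 = 345.2906, v = 427.6·(+0.13526)/0.48706 + 247.2 = 365.9470
M2: Pc = R·M2+t = (+0.11105, -0.04598, +0.46419); u = 515.7·(+0.11105)/0.46419 + 316.5 = 439.8687, v = 427.6·(-0.04598)/0.46419 + 247.2 = 204.8470
M3: Pc = R·M3+t = (-0.04739, -0.13066, +0.55434); u = 515.7·(-0.04739)/0.55434 + 316.5 = 272.4120, v = 427.6·(-0.13066)/0.55434 + 247.2 = 146.4144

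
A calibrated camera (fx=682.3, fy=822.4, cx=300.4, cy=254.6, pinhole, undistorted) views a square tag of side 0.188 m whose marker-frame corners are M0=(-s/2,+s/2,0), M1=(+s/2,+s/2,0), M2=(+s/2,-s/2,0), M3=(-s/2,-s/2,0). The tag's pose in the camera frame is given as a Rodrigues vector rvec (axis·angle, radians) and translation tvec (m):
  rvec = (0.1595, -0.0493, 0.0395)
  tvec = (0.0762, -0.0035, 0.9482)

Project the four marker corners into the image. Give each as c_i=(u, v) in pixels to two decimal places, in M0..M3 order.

c0=(284.96, 328.34) c1=(417.38, 333.24) c2=(426.99, 173.17) c3=(290.44, 166.41)

Intrinsics K: fx=682.3, fy=822.4, cx=300.4, cy=254.6
Marker side s = 0.188 m; corners in marker frame (Z=0):
  M0 = (-0.0940, +0.0940, 0)
  M1 = (+0.0940, +0.0940, 0)
  M2 = (+0.0940, -0.0940, 0)
  M3 = (-0.0940, -0.0940, 0)
rvec = (0.1595, -0.0493, 0.0395), |rvec| = θ = 0.17155 rad = 9.829°
Rodrigues: sinθ=0.17071, 1−cosθ=0.01468; R = I + sinθ·[k]× + (1−cosθ)·[k]×²:
    [+0.99801 -0.04323 -0.04592]
    [+0.03538 +0.98653 -0.15969]
    [+0.05220 +0.15775 +0.98610]
t = (0.0762, -0.0035, 0.9482) m
M0: Pc = R·M0+t = (-0.02168, +0.08591, +0.95812); u = 682.3·(-0.02168)/0.95812 + 300.4 = 284.9638, v = 822.4·(+0.08591)/0.95812 + 254.6 = 328.3388
M1: Pc = R·M1+t = (+0.16595, +0.09256, +0.96794); u = 682.3·(+0.16595)/0.96794 + 300.4 = 417.3782, v = 822.4·(+0.09256)/0.96794 + 254.6 = 333.2432
M2: Pc = R·M2+t = (+0.17408, -0.09291, +0.93828); u = 682.3·(+0.17408)/0.93828 + 300.4 = 426.9853, v = 822.4·(-0.09291)/0.93828 + 254.6 = 173.1663
M3: Pc = R·M3+t = (-0.01355, -0.09956, +0.92846); u = 682.3·(-0.01355)/0.92846 + 300.4 = 290.4430, v = 822.4·(-0.09956)/0.92846 + 254.6 = 166.4132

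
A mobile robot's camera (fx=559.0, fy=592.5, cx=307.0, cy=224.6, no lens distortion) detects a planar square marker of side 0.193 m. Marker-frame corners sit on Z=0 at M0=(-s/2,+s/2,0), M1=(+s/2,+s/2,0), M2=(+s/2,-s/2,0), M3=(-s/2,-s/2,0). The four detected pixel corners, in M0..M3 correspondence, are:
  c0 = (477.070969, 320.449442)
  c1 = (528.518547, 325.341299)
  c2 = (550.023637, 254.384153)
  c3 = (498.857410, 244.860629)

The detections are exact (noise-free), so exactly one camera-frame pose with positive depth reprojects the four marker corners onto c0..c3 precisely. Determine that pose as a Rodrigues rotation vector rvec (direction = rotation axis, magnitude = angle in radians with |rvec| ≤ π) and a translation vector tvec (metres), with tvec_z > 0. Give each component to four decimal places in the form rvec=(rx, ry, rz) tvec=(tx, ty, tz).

rvec=(0.2115, -0.4700, 0.1996) tvec=(0.5461, 0.1544, 1.4725)

Intrinsics K: fx=559.0, fy=592.5, cx=307.0, cy=224.6
Marker side s = 0.193 m; corners in marker frame (Z=0):
  M0 = (-0.0965, +0.0965, 0)
  M1 = (+0.0965, +0.0965, 0)
  M2 = (+0.0965, -0.0965, 0)
  M3 = (-0.0965, -0.0965, 0)
Detected image corners:
  c0 = (477.070969, 320.449442) px
  c1 = (528.518547, 325.341299) px
  c2 = (550.023637, 254.384153) px
  c3 = (498.857410, 244.860629) px
Planar DLT: solve 8×8 A·h = b for H (H[2,2]=1):
  H  [+428.74105 -58.00193 +514.29270]
  H  [+128.01104 +409.45423 +286.74177]
  H  [+0.31715 +0.10539 +1.00000]
B = K⁻¹H; ‖b₁‖=0.679103, ‖b₂‖=0.679103; λ = 2/(‖b₁‖+‖b₂‖) = 1.472531, sign → tz>0 ⇒ λ=+1.472531
r₁ = λ·B[:,0] = (+0.87292,+0.14111,+0.46702); r₂ = λ·B[:,1] = (-0.23802,+0.95878,+0.15519)
r₃ = r₁×r₂ = (-0.42587,-0.24663,+0.87052); SVD([r₁ r₂ r₃]) → R = UVᵀ:
  R  [+0.87292 -0.23802 -0.42587]
  R  [+0.14111 +0.95878 -0.24663]
  R  [+0.46702 +0.15519 +0.87052]
t = (+0.54606, +0.15444, +1.47253) m
tr R = 2.702223; θ = arccos((tr R − 1)/2) = 0.552697 rad = 31.667°
axis k = ((R−Rᵀ)₃₂, (R−Rᵀ)₁₃, (R−Rᵀ)₂₁) / (2 sinθ) = (+0.382693, -0.850389, +0.361087)
rvec = θ·k = (+0.211513, -0.470008, +0.199572)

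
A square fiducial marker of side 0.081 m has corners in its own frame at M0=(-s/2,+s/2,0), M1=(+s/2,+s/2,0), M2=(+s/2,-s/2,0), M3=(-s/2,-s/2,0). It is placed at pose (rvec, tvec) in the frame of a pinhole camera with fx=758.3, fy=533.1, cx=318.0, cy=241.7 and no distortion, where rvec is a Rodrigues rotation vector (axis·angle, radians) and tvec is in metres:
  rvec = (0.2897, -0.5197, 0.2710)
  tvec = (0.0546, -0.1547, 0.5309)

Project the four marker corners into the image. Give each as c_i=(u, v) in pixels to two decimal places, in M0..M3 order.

c0=(329.22, 113.51) c1=(419.85, 137.01) c2=(459.58, 60.50) c3=(369.34, 29.79)

Intrinsics K: fx=758.3, fy=533.1, cx=318.0, cy=241.7
Marker side s = 0.081 m; corners in marker frame (Z=0):
  M0 = (-0.0405, +0.0405, 0)
  M1 = (+0.0405, +0.0405, 0)
  M2 = (+0.0405, -0.0405, 0)
  M3 = (-0.0405, -0.0405, 0)
rvec = (0.2897, -0.5197, 0.2710), |rvec| = θ = 0.65380 rad = 37.460°
Rodrigues: sinθ=0.60821, 1−cosθ=0.20622; R = I + sinθ·[k]× + (1−cosθ)·[k]×²:
    [+0.83427 -0.32474 -0.44558]
    [+0.17947 +0.92408 -0.33744]
    [+0.52133 +0.20155 +0.82921]
t = (0.0546, -0.1547, 0.5309) m
M0: Pc = R·M0+t = (+0.00766, -0.12454, +0.51795); u = 758.3·(+0.00766)/0.51795 + 318.0 = 329.2151, v = 533.1·(-0.12454)/0.51795 + 241.7 = 113.5136
M1: Pc = R·M1+t = (+0.07524, -0.11001, +0.56018); u = 758.3·(+0.07524)/0.56018 + 318.0 = 419.8454, v = 533.1·(-0.11001)/0.56018 + 241.7 = 137.0109
M2: Pc = R·M2+t = (+0.10154, -0.18486, +0.54385); u = 758.3·(+0.10154)/0.54385 + 318.0 = 459.5783, v = 533.1·(-0.18486)/0.54385 + 241.7 = 60.4976
M3: Pc = R·M3+t = (+0.03396, -0.19939, +0.50162); u = 758.3·(+0.03396)/0.50162 + 318.0 = 369.3431, v = 533.1·(-0.19939)/0.50162 + 241.7 = 29.7944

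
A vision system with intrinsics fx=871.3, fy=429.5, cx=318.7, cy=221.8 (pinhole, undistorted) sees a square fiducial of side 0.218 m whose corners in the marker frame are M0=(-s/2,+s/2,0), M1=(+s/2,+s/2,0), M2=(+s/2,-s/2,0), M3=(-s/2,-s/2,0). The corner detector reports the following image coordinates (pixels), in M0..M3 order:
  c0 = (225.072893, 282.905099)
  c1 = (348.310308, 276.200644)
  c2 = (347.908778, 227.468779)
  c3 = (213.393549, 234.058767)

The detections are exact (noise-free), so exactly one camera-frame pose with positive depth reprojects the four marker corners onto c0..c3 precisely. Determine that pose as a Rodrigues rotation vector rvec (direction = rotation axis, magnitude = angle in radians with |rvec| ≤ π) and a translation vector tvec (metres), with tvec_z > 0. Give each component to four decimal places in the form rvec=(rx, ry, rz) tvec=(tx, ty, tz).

rvec=(0.6226, -0.1230, -0.0641) tvec=(-0.0581, 0.1176, 1.4686)

Intrinsics K: fx=871.3, fy=429.5, cx=318.7, cy=221.8
Marker side s = 0.218 m; corners in marker frame (Z=0):
  M0 = (-0.1090, +0.1090, 0)
  M1 = (+0.1090, +0.1090, 0)
  M2 = (+0.1090, -0.1090, 0)
  M3 = (-0.1090, -0.1090, 0)
Detected image corners:
  c0 = (225.072893, 282.905099) px
  c1 = (348.310308, 276.200644) px
  c2 = (347.908778, 227.468779) px
  c3 = (213.393549, 234.058767) px
Planar DLT: solve 8×8 A·h = b for H (H[2,2]=1):
  H  [+608.50188 +140.53073 +284.25933]
  H  [-13.90839 +325.44832 +256.19402]
  H  [+0.06504 +0.39837 +1.00000]
B = K⁻¹H; ‖b₁‖=0.680926, ‖b₂‖=0.680926; λ = 2/(‖b₁‖+‖b₂‖) = 1.468589, sign → tz>0 ⇒ λ=+1.468589
r₁ = λ·B[:,0] = (+0.99070,-0.09688,+0.09551); r₂ = λ·B[:,1] = (+0.02287,+0.81068,+0.58504)
r₃ = r₁×r₂ = (-0.13411,-0.57741,+0.80536); SVD([r₁ r₂ r₃]) → R = UVᵀ:
  R  [+0.99070 +0.02287 -0.13411]
  R  [-0.09688 +0.81068 -0.57741]
  R  [+0.09551 +0.58504 +0.80536]
t = (-0.05805, +0.11760, +1.46859) m
tr R = 2.606746; θ = arccos((tr R − 1)/2) = 0.637858 rad = 36.547°
axis k = ((R−Rᵀ)₃₂, (R−Rᵀ)₁₃, (R−Rᵀ)₂₁) / (2 sinθ) = (+0.976071, -0.192807, -0.100554)
rvec = θ·k = (+0.622595, -0.122983, -0.064139)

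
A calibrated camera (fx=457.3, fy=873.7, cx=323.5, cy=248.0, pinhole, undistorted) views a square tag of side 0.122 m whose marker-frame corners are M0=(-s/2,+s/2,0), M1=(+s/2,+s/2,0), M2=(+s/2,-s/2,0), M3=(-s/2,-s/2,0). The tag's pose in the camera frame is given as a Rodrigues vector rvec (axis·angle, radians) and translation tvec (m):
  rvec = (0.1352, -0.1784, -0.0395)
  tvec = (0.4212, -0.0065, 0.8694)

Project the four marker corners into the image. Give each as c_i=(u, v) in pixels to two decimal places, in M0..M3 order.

c0=(514.86, 305.45) c1=(572.04, 297.94) c2=(575.08, 177.82) c3=(516.85, 182.48)

Intrinsics K: fx=457.3, fy=873.7, cx=323.5, cy=248.0
Marker side s = 0.122 m; corners in marker frame (Z=0):
  M0 = (-0.0610, +0.0610, 0)
  M1 = (+0.0610, +0.0610, 0)
  M2 = (+0.0610, -0.0610, 0)
  M3 = (-0.0610, -0.0610, 0)
rvec = (0.1352, -0.1784, -0.0395), |rvec| = θ = 0.22730 rad = 13.023°
Rodrigues: sinθ=0.22535, 1−cosθ=0.02572; R = I + sinθ·[k]× + (1−cosθ)·[k]×²:
    [+0.98338 +0.02715 -0.17953]
    [-0.05117 +0.99012 -0.13053]
    [+0.17421 +0.13755 +0.97505]
t = (0.4212, -0.0065, 0.8694) m
M0: Pc = R·M0+t = (+0.36287, +0.05702, +0.86716); u = 457.3·(+0.36287)/0.86716 + 323.5 = 514.8601, v = 873.7·(+0.05702)/0.86716 + 248.0 = 305.4486
M1: Pc = R·M1+t = (+0.48284, +0.05078, +0.88842); u = 457.3·(+0.48284)/0.88842 + 323.5 = 572.0362, v = 873.7·(+0.05078)/0.88842 + 248.0 = 297.9351
M2: Pc = R·M2+t = (+0.47953, -0.07002, +0.87164); u = 457.3·(+0.47953)/0.87164 + 323.5 = 575.0831, v = 873.7·(-0.07002)/0.87164 + 248.0 = 177.8154
M3: Pc = R·M3+t = (+0.35956, -0.06378, +0.85038); u = 457.3·(+0.35956)/0.85038 + 323.5 = 516.8549, v = 873.7·(-0.06378)/0.85038 + 248.0 = 182.4751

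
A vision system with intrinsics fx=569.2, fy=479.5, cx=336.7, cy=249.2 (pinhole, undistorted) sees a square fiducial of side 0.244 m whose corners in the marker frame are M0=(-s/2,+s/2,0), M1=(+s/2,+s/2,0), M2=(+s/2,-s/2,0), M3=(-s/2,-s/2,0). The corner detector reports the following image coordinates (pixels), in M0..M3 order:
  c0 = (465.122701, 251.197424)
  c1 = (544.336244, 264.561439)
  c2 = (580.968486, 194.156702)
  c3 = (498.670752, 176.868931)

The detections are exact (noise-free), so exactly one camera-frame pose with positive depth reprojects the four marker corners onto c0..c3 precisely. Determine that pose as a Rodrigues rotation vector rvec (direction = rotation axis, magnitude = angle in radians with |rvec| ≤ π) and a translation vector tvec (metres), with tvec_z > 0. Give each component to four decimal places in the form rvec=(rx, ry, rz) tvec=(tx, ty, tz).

Intrinsics K: fx=569.2, fy=479.5, cx=336.7, cy=249.2
Marker side s = 0.244 m; corners in marker frame (Z=0):
  M0 = (-0.1220, +0.1220, 0)
  M1 = (+0.1220, +0.1220, 0)
  M2 = (+0.1220, -0.1220, 0)
  M3 = (-0.1220, -0.1220, 0)
Detected image corners:
  c0 = (465.122701, 251.197424) px
  c1 = (544.336244, 264.561439) px
  c2 = (580.968486, 194.156702) px
  c3 = (498.670752, 176.868931) px
Planar DLT: solve 8×8 A·h = b for H (H[2,2]=1):
  H  [+421.21060 -22.90644 +522.63135]
  H  [+100.96687 +347.79358 +222.88103]
  H  [+0.17313 +0.23175 +1.00000]
B = K⁻¹H; ‖b₁‖=0.671594, ‖b₂‖=0.671594; λ = 2/(‖b₁‖+‖b₂‖) = 1.488996, sign → tz>0 ⇒ λ=+1.488996
r₁ = λ·B[:,0] = (+0.94937,+0.17955,+0.25780); r₂ = λ·B[:,1] = (-0.26405,+0.90067,+0.34508)
r₃ = r₁×r₂ = (-0.17023,-0.39568,+0.90247); SVD([r₁ r₂ r₃]) → R = UVᵀ:
  R  [+0.94937 -0.26405 -0.17023]
  R  [+0.17955 +0.90067 -0.39568]
  R  [+0.25780 +0.34508 +0.90247]
t = (+0.48639, -0.08173, +1.48900) m
tr R = 2.752509; θ = arccos((tr R − 1)/2) = 0.502763 rad = 28.806°
axis k = ((R−Rᵀ)₃₂, (R−Rᵀ)₁₃, (R−Rᵀ)₂₁) / (2 sinθ) = (+0.768664, -0.444147, +0.460313)
rvec = θ·k = (+0.386456, -0.223301, +0.231429)

rvec=(0.3865, -0.2233, 0.2314) tvec=(0.4864, -0.0817, 1.4890)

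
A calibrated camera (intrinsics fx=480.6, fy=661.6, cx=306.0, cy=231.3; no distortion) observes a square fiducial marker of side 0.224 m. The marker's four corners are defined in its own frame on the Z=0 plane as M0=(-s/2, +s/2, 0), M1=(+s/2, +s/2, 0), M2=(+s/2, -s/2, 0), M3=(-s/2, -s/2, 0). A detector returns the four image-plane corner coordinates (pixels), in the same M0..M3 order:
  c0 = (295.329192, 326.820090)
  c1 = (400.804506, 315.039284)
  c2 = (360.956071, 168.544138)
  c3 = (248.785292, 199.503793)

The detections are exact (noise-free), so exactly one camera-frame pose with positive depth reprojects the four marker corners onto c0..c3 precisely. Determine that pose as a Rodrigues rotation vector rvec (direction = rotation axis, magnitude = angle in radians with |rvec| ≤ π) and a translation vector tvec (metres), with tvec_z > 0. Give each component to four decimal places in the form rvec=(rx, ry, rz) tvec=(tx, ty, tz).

rvec=(0.5437, 0.4507, -0.2820) tvec=(0.0335, 0.0340, 0.8778)

Intrinsics K: fx=480.6, fy=661.6, cx=306.0, cy=231.3
Marker side s = 0.224 m; corners in marker frame (Z=0):
  M0 = (-0.1120, +0.1120, 0)
  M1 = (+0.1120, +0.1120, 0)
  M2 = (+0.1120, -0.1120, 0)
  M3 = (-0.1120, -0.1120, 0)
Detected image corners:
  c0 = (295.329192, 326.820090) px
  c1 = (400.804506, 315.039284) px
  c2 = (360.956071, 168.544138) px
  c3 = (248.785292, 199.503793) px
Planar DLT: solve 8×8 A·h = b for H (H[2,2]=1):
  H  [+305.91462 +354.51277 +324.31708]
  H  [-231.53332 +732.87684 +256.90840]
  H  [-0.54853 +0.49240 +1.00000]
B = K⁻¹H; ‖b₁‖=1.139153, ‖b₂‖=1.139153; λ = 2/(‖b₁‖+‖b₂‖) = 0.877845, sign → tz>0 ⇒ λ=+0.877845
r₁ = λ·B[:,0] = (+0.86536,-0.13887,-0.48153); r₂ = λ·B[:,1] = (+0.37232,+0.82130,+0.43225)
r₃ = r₁×r₂ = (+0.33545,-0.55334,+0.76242); SVD([r₁ r₂ r₃]) → R = UVᵀ:
  R  [+0.86536 +0.37232 +0.33545]
  R  [-0.13887 +0.82130 -0.55334]
  R  [-0.48153 +0.43225 +0.76242]
t = (+0.03346, +0.03398, +0.87785) m
tr R = 2.449084; θ = arccos((tr R − 1)/2) = 0.760427 rad = 43.569°
axis k = ((R−Rᵀ)₃₂, (R−Rᵀ)₁₃, (R−Rᵀ)₂₁) / (2 sinθ) = (+0.714995, +0.592673, -0.370838)
rvec = θ·k = (+0.543701, +0.450684, -0.281996)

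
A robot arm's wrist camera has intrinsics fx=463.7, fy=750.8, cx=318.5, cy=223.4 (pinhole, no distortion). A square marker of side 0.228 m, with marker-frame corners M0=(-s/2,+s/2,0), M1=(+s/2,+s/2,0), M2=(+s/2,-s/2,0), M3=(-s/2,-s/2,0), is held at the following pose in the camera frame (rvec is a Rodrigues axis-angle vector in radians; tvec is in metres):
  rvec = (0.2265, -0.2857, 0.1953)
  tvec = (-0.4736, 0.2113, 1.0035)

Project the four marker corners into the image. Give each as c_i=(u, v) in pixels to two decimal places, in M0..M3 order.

c0=(34.97, 452.34) c1=(147.13, 463.09) c2=(162.79, 312.35) c3=(46.57, 290.23)

Intrinsics K: fx=463.7, fy=750.8, cx=318.5, cy=223.4
Marker side s = 0.228 m; corners in marker frame (Z=0):
  M0 = (-0.1140, +0.1140, 0)
  M1 = (+0.1140, +0.1140, 0)
  M2 = (+0.1140, -0.1140, 0)
  M3 = (-0.1140, -0.1140, 0)
rvec = (0.2265, -0.2857, 0.1953), |rvec| = θ = 0.41360 rad = 23.698°
Rodrigues: sinθ=0.40191, 1−cosθ=0.08432; R = I + sinθ·[k]× + (1−cosθ)·[k]×²:
    [+0.94097 -0.22168 -0.25582]
    [+0.15788 +0.95591 -0.24760]
    [+0.29943 +0.19259 +0.93448]
t = (-0.4736, 0.2113, 1.0035) m
M0: Pc = R·M0+t = (-0.60614, +0.30228, +0.99132); u = 463.7·(-0.60614)/0.99132 + 318.5 = 34.9716, v = 750.8·(+0.30228)/0.99132 + 223.4 = 452.3353
M1: Pc = R·M1+t = (-0.39160, +0.33827, +1.05959); u = 463.7·(-0.39160)/1.05959 + 318.5 = 147.1268, v = 750.8·(+0.33827)/1.05959 + 223.4 = 463.0917
M2: Pc = R·M2+t = (-0.34106, +0.12032, +1.01568); u = 463.7·(-0.34106)/1.01568 + 318.5 = 162.7924, v = 750.8·(+0.12032)/1.01568 + 223.4 = 312.3452
M3: Pc = R·M3+t = (-0.55560, +0.08433, +0.94741); u = 463.7·(-0.55560)/0.94741 + 318.5 = 46.5677, v = 750.8·(+0.08433)/0.94741 + 223.4 = 290.2276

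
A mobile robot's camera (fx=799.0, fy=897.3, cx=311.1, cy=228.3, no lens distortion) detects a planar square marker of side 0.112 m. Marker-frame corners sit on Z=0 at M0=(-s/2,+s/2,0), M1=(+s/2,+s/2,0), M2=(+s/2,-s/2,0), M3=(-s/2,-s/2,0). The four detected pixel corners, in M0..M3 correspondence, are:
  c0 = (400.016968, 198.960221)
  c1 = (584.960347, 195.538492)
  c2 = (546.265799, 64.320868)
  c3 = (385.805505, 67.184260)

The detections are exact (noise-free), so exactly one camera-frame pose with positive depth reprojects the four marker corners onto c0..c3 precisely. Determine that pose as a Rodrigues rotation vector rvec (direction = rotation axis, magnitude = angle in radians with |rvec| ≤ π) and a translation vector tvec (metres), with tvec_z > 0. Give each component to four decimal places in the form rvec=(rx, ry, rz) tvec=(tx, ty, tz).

Intrinsics K: fx=799.0, fy=897.3, cx=311.1, cy=228.3
Marker side s = 0.112 m; corners in marker frame (Z=0):
  M0 = (-0.0560, +0.0560, 0)
  M1 = (+0.0560, +0.0560, 0)
  M2 = (+0.0560, -0.0560, 0)
  M3 = (-0.0560, -0.0560, 0)
Detected image corners:
  c0 = (400.016968, 198.960221) px
  c1 = (584.960347, 195.538492) px
  c2 = (546.265799, 64.320868) px
  c3 = (385.805505, 67.184260) px
Planar DLT: solve 8×8 A·h = b for H (H[2,2]=1):
  H  [+1537.88445 -370.95666 +478.36067]
  H  [-26.87795 +1007.47511 +126.83557]
  H  [+0.00763 -1.26693 +1.00000]
B = K⁻¹H; ‖b₁‖=1.922069, ‖b₂‖=1.922069; λ = 2/(‖b₁‖+‖b₂‖) = 0.520273, sign → tz>0 ⇒ λ=+0.520273
r₁ = λ·B[:,0] = (+0.99985,-0.01659,+0.00397); r₂ = λ·B[:,1] = (+0.01510,+0.75186,-0.65915)
r₃ = r₁×r₂ = (+0.00795,+0.65911,+0.75200); SVD([r₁ r₂ r₃]) → R = UVᵀ:
  R  [+0.99985 +0.01510 +0.00795]
  R  [-0.01659 +0.75186 +0.65911]
  R  [+0.00397 -0.65915 +0.75200]
t = (+0.10891, -0.05883, +0.52027) m
tr R = 2.503718; θ = arccos((tr R − 1)/2) = 0.719919 rad = 41.248°
axis k = ((R−Rᵀ)₃₂, (R−Rᵀ)₁₃, (R−Rᵀ)₂₁) / (2 sinθ) = (-0.999707, +0.003019, -0.024034)
rvec = θ·k = (-0.719708, +0.002174, -0.017302)

rvec=(-0.7197, 0.0022, -0.0173) tvec=(0.1089, -0.0588, 0.5203)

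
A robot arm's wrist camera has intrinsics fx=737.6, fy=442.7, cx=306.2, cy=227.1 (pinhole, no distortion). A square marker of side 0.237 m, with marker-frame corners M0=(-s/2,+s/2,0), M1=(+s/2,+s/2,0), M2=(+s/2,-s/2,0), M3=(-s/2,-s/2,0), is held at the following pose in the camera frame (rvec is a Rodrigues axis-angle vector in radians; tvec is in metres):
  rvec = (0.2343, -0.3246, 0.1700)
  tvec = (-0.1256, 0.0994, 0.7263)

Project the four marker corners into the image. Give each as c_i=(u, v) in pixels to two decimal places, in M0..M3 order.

Intrinsics K: fx=737.6, fy=442.7, cx=306.2, cy=227.1
Marker side s = 0.237 m; corners in marker frame (Z=0):
  M0 = (-0.1185, +0.1185, 0)
  M1 = (+0.1185, +0.1185, 0)
  M2 = (+0.1185, -0.1185, 0)
  M3 = (-0.1185, -0.1185, 0)
rvec = (0.2343, -0.3246, 0.1700), |rvec| = θ = 0.43493 rad = 24.919°
Rodrigues: sinθ=0.42134, 1−cosθ=0.09310; R = I + sinθ·[k]× + (1−cosθ)·[k]×²:
    [+0.93392 -0.20212 -0.29486]
    [+0.12726 +0.95876 -0.25414]
    [+0.33407 +0.19982 +0.92112]
t = (-0.1256, 0.0994, 0.7263) m
M0: Pc = R·M0+t = (-0.26022, +0.19793, +0.71039); u = 737.6·(-0.26022)/0.71039 + 306.2 = 36.0128, v = 442.7·(+0.19793)/0.71039 + 227.1 = 350.4470
M1: Pc = R·M1+t = (-0.03888, +0.22809, +0.78957); u = 737.6·(-0.03888)/0.78957 + 306.2 = 269.8770, v = 442.7·(+0.22809)/0.78957 + 227.1 = 354.9890
M2: Pc = R·M2+t = (+0.00902, +0.00087, +0.74221); u = 737.6·(+0.00902)/0.74221 + 306.2 = 315.1649, v = 442.7·(+0.00087)/0.74221 + 227.1 = 227.6174
M3: Pc = R·M3+t = (-0.21232, -0.02929, +0.66303); u = 737.6·(-0.21232)/0.66303 + 306.2 = 70.0044, v = 442.7·(-0.02929)/0.66303 + 227.1 = 207.5413

c0=(36.01, 350.45) c1=(269.88, 354.99) c2=(315.16, 227.62) c3=(70.00, 207.54)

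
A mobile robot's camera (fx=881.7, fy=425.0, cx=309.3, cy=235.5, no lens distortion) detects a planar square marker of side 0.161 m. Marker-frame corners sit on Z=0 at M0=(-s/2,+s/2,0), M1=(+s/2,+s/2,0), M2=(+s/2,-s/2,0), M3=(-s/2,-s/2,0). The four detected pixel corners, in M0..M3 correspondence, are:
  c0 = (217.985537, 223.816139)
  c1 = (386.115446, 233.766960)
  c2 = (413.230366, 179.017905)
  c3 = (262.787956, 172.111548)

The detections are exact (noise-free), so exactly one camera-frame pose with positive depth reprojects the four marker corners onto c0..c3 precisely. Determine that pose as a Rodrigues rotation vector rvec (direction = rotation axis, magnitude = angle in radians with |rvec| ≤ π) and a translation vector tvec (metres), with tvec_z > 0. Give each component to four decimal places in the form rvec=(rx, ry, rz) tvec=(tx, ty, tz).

rvec=(-0.7318, 0.1539, 0.1946) tvec=(0.0101, -0.0717, 0.8702)

Intrinsics K: fx=881.7, fy=425.0, cx=309.3, cy=235.5
Marker side s = 0.161 m; corners in marker frame (Z=0):
  M0 = (-0.0805, +0.0805, 0)
  M1 = (+0.0805, +0.0805, 0)
  M2 = (+0.0805, -0.0805, 0)
  M3 = (-0.0805, -0.0805, 0)
Detected image corners:
  c0 = (217.985537, 223.816139) px
  c1 = (386.115446, 233.766960) px
  c2 = (413.230366, 179.017905) px
  c3 = (262.787956, 172.111548) px
Planar DLT: solve 8×8 A·h = b for H (H[2,2]=1):
  H  [+910.04237 -462.28468 +319.58263]
  H  [+3.75663 +180.13507 +200.50505]
  H  [-0.23756 -0.74333 +1.00000]
B = K⁻¹H; ‖b₁‖=1.149114, ‖b₂‖=1.149114; λ = 2/(‖b₁‖+‖b₂‖) = 0.870235, sign → tz>0 ⇒ λ=+0.870235
r₁ = λ·B[:,0] = (+0.97073,+0.12225,-0.20673); r₂ = λ·B[:,1] = (-0.22935,+0.72729,-0.64687)
r₃ = r₁×r₂ = (+0.07128,+0.67535,+0.73404); SVD([r₁ r₂ r₃]) → R = UVᵀ:
  R  [+0.97073 -0.22935 +0.07128]
  R  [+0.12225 +0.72729 +0.67535]
  R  [-0.20673 -0.64687 +0.73404]
t = (+0.01015, -0.07166, +0.87024) m
tr R = 2.432063; θ = arccos((tr R − 1)/2) = 0.772696 rad = 44.272°
axis k = ((R−Rᵀ)₃₂, (R−Rᵀ)₁₃, (R−Rᵀ)₂₁) / (2 sinθ) = (-0.947063, +0.199127, +0.251835)
rvec = θ·k = (-0.731791, +0.153864, +0.194592)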